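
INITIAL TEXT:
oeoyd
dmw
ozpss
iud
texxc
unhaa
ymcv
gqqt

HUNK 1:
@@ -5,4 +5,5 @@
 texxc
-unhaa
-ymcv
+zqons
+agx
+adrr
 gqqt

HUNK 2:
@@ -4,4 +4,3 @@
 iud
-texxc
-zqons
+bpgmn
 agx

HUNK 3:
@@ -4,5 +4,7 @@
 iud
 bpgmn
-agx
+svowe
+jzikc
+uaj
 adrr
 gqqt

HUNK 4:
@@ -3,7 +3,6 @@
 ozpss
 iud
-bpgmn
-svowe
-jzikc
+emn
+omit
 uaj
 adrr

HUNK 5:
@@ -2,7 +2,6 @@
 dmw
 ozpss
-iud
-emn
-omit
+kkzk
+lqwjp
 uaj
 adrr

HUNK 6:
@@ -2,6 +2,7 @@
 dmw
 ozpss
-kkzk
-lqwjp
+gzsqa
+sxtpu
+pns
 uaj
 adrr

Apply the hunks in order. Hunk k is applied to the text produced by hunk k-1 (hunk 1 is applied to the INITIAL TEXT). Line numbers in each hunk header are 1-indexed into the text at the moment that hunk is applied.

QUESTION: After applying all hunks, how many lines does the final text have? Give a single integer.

Answer: 9

Derivation:
Hunk 1: at line 5 remove [unhaa,ymcv] add [zqons,agx,adrr] -> 9 lines: oeoyd dmw ozpss iud texxc zqons agx adrr gqqt
Hunk 2: at line 4 remove [texxc,zqons] add [bpgmn] -> 8 lines: oeoyd dmw ozpss iud bpgmn agx adrr gqqt
Hunk 3: at line 4 remove [agx] add [svowe,jzikc,uaj] -> 10 lines: oeoyd dmw ozpss iud bpgmn svowe jzikc uaj adrr gqqt
Hunk 4: at line 3 remove [bpgmn,svowe,jzikc] add [emn,omit] -> 9 lines: oeoyd dmw ozpss iud emn omit uaj adrr gqqt
Hunk 5: at line 2 remove [iud,emn,omit] add [kkzk,lqwjp] -> 8 lines: oeoyd dmw ozpss kkzk lqwjp uaj adrr gqqt
Hunk 6: at line 2 remove [kkzk,lqwjp] add [gzsqa,sxtpu,pns] -> 9 lines: oeoyd dmw ozpss gzsqa sxtpu pns uaj adrr gqqt
Final line count: 9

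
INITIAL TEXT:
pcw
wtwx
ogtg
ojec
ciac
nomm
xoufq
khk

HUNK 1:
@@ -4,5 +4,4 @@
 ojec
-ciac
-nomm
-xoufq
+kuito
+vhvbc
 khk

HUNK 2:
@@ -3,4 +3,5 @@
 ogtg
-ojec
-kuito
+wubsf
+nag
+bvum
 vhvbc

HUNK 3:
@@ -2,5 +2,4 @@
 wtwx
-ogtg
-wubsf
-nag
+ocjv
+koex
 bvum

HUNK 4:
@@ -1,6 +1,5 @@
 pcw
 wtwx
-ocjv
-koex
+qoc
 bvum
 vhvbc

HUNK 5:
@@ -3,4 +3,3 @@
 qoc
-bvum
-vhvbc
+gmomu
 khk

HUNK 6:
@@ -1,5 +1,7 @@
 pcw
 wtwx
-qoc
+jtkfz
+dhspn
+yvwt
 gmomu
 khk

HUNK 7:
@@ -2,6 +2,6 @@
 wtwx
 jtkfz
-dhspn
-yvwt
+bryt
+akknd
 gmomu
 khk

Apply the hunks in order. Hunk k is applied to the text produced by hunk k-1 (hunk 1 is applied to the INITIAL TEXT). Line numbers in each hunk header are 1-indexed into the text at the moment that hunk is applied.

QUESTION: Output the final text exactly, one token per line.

Hunk 1: at line 4 remove [ciac,nomm,xoufq] add [kuito,vhvbc] -> 7 lines: pcw wtwx ogtg ojec kuito vhvbc khk
Hunk 2: at line 3 remove [ojec,kuito] add [wubsf,nag,bvum] -> 8 lines: pcw wtwx ogtg wubsf nag bvum vhvbc khk
Hunk 3: at line 2 remove [ogtg,wubsf,nag] add [ocjv,koex] -> 7 lines: pcw wtwx ocjv koex bvum vhvbc khk
Hunk 4: at line 1 remove [ocjv,koex] add [qoc] -> 6 lines: pcw wtwx qoc bvum vhvbc khk
Hunk 5: at line 3 remove [bvum,vhvbc] add [gmomu] -> 5 lines: pcw wtwx qoc gmomu khk
Hunk 6: at line 1 remove [qoc] add [jtkfz,dhspn,yvwt] -> 7 lines: pcw wtwx jtkfz dhspn yvwt gmomu khk
Hunk 7: at line 2 remove [dhspn,yvwt] add [bryt,akknd] -> 7 lines: pcw wtwx jtkfz bryt akknd gmomu khk

Answer: pcw
wtwx
jtkfz
bryt
akknd
gmomu
khk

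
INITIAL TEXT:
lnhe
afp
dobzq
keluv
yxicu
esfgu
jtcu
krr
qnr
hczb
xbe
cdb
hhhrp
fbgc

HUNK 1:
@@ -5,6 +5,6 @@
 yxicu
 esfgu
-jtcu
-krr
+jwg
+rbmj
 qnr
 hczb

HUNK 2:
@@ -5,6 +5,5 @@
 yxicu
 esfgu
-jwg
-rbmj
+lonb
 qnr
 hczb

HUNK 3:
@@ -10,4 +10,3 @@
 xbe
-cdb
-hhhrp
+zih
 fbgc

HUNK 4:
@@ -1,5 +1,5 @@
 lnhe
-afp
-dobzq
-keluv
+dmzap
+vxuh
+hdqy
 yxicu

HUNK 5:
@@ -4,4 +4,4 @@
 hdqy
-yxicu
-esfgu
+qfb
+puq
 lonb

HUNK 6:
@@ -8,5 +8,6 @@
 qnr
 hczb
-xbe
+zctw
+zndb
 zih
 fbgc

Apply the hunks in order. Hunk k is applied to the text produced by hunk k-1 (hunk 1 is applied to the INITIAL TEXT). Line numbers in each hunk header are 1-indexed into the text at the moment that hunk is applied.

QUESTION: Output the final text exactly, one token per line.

Hunk 1: at line 5 remove [jtcu,krr] add [jwg,rbmj] -> 14 lines: lnhe afp dobzq keluv yxicu esfgu jwg rbmj qnr hczb xbe cdb hhhrp fbgc
Hunk 2: at line 5 remove [jwg,rbmj] add [lonb] -> 13 lines: lnhe afp dobzq keluv yxicu esfgu lonb qnr hczb xbe cdb hhhrp fbgc
Hunk 3: at line 10 remove [cdb,hhhrp] add [zih] -> 12 lines: lnhe afp dobzq keluv yxicu esfgu lonb qnr hczb xbe zih fbgc
Hunk 4: at line 1 remove [afp,dobzq,keluv] add [dmzap,vxuh,hdqy] -> 12 lines: lnhe dmzap vxuh hdqy yxicu esfgu lonb qnr hczb xbe zih fbgc
Hunk 5: at line 4 remove [yxicu,esfgu] add [qfb,puq] -> 12 lines: lnhe dmzap vxuh hdqy qfb puq lonb qnr hczb xbe zih fbgc
Hunk 6: at line 8 remove [xbe] add [zctw,zndb] -> 13 lines: lnhe dmzap vxuh hdqy qfb puq lonb qnr hczb zctw zndb zih fbgc

Answer: lnhe
dmzap
vxuh
hdqy
qfb
puq
lonb
qnr
hczb
zctw
zndb
zih
fbgc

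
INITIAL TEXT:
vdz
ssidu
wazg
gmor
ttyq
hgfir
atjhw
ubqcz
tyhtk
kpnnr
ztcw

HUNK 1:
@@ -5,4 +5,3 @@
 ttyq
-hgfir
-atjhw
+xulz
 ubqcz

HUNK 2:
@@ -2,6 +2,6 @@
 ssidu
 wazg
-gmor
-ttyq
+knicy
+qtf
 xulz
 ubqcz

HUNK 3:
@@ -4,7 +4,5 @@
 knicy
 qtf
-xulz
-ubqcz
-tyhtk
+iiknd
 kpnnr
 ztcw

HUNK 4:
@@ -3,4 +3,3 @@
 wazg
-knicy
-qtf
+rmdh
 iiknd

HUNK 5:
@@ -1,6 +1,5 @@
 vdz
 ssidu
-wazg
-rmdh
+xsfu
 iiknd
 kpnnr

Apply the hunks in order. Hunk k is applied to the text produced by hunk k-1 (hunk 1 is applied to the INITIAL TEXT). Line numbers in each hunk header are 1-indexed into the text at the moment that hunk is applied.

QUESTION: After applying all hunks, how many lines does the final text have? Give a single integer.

Answer: 6

Derivation:
Hunk 1: at line 5 remove [hgfir,atjhw] add [xulz] -> 10 lines: vdz ssidu wazg gmor ttyq xulz ubqcz tyhtk kpnnr ztcw
Hunk 2: at line 2 remove [gmor,ttyq] add [knicy,qtf] -> 10 lines: vdz ssidu wazg knicy qtf xulz ubqcz tyhtk kpnnr ztcw
Hunk 3: at line 4 remove [xulz,ubqcz,tyhtk] add [iiknd] -> 8 lines: vdz ssidu wazg knicy qtf iiknd kpnnr ztcw
Hunk 4: at line 3 remove [knicy,qtf] add [rmdh] -> 7 lines: vdz ssidu wazg rmdh iiknd kpnnr ztcw
Hunk 5: at line 1 remove [wazg,rmdh] add [xsfu] -> 6 lines: vdz ssidu xsfu iiknd kpnnr ztcw
Final line count: 6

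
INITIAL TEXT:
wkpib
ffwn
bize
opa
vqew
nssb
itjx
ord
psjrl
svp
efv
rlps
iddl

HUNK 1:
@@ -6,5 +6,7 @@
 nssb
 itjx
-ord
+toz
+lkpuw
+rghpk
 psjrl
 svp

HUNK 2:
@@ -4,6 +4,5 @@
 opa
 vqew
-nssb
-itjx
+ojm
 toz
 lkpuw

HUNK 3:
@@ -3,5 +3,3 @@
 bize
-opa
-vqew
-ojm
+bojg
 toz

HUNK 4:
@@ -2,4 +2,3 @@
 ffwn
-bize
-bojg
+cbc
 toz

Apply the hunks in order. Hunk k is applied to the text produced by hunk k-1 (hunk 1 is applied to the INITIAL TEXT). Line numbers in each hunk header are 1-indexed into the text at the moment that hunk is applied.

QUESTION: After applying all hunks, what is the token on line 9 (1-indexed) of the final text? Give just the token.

Answer: efv

Derivation:
Hunk 1: at line 6 remove [ord] add [toz,lkpuw,rghpk] -> 15 lines: wkpib ffwn bize opa vqew nssb itjx toz lkpuw rghpk psjrl svp efv rlps iddl
Hunk 2: at line 4 remove [nssb,itjx] add [ojm] -> 14 lines: wkpib ffwn bize opa vqew ojm toz lkpuw rghpk psjrl svp efv rlps iddl
Hunk 3: at line 3 remove [opa,vqew,ojm] add [bojg] -> 12 lines: wkpib ffwn bize bojg toz lkpuw rghpk psjrl svp efv rlps iddl
Hunk 4: at line 2 remove [bize,bojg] add [cbc] -> 11 lines: wkpib ffwn cbc toz lkpuw rghpk psjrl svp efv rlps iddl
Final line 9: efv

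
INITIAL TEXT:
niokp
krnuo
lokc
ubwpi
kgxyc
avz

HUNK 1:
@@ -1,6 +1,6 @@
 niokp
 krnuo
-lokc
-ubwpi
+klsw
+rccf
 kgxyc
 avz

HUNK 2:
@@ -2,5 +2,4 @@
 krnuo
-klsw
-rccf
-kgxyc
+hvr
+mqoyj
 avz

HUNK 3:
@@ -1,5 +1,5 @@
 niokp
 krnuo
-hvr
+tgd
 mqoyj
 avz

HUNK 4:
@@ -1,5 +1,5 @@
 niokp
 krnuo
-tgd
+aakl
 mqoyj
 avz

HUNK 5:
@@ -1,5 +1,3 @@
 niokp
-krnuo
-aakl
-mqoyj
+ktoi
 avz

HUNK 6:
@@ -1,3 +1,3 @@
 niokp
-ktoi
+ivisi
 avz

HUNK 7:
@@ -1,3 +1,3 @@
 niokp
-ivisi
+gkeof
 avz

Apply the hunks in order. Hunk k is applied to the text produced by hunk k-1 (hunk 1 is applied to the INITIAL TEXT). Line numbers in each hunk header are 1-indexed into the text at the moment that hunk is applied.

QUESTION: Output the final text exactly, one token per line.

Answer: niokp
gkeof
avz

Derivation:
Hunk 1: at line 1 remove [lokc,ubwpi] add [klsw,rccf] -> 6 lines: niokp krnuo klsw rccf kgxyc avz
Hunk 2: at line 2 remove [klsw,rccf,kgxyc] add [hvr,mqoyj] -> 5 lines: niokp krnuo hvr mqoyj avz
Hunk 3: at line 1 remove [hvr] add [tgd] -> 5 lines: niokp krnuo tgd mqoyj avz
Hunk 4: at line 1 remove [tgd] add [aakl] -> 5 lines: niokp krnuo aakl mqoyj avz
Hunk 5: at line 1 remove [krnuo,aakl,mqoyj] add [ktoi] -> 3 lines: niokp ktoi avz
Hunk 6: at line 1 remove [ktoi] add [ivisi] -> 3 lines: niokp ivisi avz
Hunk 7: at line 1 remove [ivisi] add [gkeof] -> 3 lines: niokp gkeof avz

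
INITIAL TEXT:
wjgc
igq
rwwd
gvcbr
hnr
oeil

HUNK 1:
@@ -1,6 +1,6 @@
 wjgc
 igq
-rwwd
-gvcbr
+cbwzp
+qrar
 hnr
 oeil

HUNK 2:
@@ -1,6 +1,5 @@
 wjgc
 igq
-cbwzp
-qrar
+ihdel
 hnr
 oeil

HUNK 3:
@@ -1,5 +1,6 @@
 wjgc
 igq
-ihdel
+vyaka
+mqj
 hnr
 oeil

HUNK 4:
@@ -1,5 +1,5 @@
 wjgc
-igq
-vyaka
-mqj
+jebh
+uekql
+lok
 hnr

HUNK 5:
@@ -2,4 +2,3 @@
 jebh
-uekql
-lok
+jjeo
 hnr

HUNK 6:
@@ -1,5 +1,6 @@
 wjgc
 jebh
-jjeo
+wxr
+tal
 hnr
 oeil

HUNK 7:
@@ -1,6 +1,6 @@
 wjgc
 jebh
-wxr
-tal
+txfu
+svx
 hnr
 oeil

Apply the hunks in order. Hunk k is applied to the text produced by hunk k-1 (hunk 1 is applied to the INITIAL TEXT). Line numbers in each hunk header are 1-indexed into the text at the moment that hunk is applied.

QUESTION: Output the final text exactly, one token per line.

Hunk 1: at line 1 remove [rwwd,gvcbr] add [cbwzp,qrar] -> 6 lines: wjgc igq cbwzp qrar hnr oeil
Hunk 2: at line 1 remove [cbwzp,qrar] add [ihdel] -> 5 lines: wjgc igq ihdel hnr oeil
Hunk 3: at line 1 remove [ihdel] add [vyaka,mqj] -> 6 lines: wjgc igq vyaka mqj hnr oeil
Hunk 4: at line 1 remove [igq,vyaka,mqj] add [jebh,uekql,lok] -> 6 lines: wjgc jebh uekql lok hnr oeil
Hunk 5: at line 2 remove [uekql,lok] add [jjeo] -> 5 lines: wjgc jebh jjeo hnr oeil
Hunk 6: at line 1 remove [jjeo] add [wxr,tal] -> 6 lines: wjgc jebh wxr tal hnr oeil
Hunk 7: at line 1 remove [wxr,tal] add [txfu,svx] -> 6 lines: wjgc jebh txfu svx hnr oeil

Answer: wjgc
jebh
txfu
svx
hnr
oeil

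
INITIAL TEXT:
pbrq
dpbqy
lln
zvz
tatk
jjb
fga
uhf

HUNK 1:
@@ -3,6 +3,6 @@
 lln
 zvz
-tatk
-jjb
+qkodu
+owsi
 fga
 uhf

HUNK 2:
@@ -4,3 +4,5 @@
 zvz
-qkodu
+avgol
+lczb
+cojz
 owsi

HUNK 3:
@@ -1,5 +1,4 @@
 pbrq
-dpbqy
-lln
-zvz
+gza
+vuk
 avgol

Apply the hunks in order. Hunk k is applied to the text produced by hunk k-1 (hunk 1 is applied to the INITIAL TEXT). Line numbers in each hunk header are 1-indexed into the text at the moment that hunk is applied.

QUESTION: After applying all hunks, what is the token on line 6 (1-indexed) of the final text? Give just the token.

Hunk 1: at line 3 remove [tatk,jjb] add [qkodu,owsi] -> 8 lines: pbrq dpbqy lln zvz qkodu owsi fga uhf
Hunk 2: at line 4 remove [qkodu] add [avgol,lczb,cojz] -> 10 lines: pbrq dpbqy lln zvz avgol lczb cojz owsi fga uhf
Hunk 3: at line 1 remove [dpbqy,lln,zvz] add [gza,vuk] -> 9 lines: pbrq gza vuk avgol lczb cojz owsi fga uhf
Final line 6: cojz

Answer: cojz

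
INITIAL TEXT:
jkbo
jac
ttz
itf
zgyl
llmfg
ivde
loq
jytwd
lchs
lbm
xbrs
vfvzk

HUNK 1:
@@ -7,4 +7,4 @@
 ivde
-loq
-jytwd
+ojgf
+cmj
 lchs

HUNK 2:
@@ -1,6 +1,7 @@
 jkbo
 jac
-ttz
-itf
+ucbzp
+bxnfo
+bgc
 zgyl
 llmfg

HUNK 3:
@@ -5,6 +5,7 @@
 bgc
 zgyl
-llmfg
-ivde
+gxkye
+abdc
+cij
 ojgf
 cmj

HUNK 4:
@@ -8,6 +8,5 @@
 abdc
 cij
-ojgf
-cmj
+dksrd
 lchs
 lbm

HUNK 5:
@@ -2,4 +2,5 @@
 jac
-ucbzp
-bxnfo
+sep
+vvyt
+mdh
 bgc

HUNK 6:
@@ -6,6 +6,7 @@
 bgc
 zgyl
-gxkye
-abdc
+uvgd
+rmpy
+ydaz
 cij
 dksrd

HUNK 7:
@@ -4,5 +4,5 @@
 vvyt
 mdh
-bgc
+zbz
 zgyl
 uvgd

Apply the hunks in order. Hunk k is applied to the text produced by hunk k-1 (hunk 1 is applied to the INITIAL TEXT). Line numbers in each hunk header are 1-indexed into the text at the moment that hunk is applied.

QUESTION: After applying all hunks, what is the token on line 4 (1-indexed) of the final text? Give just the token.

Answer: vvyt

Derivation:
Hunk 1: at line 7 remove [loq,jytwd] add [ojgf,cmj] -> 13 lines: jkbo jac ttz itf zgyl llmfg ivde ojgf cmj lchs lbm xbrs vfvzk
Hunk 2: at line 1 remove [ttz,itf] add [ucbzp,bxnfo,bgc] -> 14 lines: jkbo jac ucbzp bxnfo bgc zgyl llmfg ivde ojgf cmj lchs lbm xbrs vfvzk
Hunk 3: at line 5 remove [llmfg,ivde] add [gxkye,abdc,cij] -> 15 lines: jkbo jac ucbzp bxnfo bgc zgyl gxkye abdc cij ojgf cmj lchs lbm xbrs vfvzk
Hunk 4: at line 8 remove [ojgf,cmj] add [dksrd] -> 14 lines: jkbo jac ucbzp bxnfo bgc zgyl gxkye abdc cij dksrd lchs lbm xbrs vfvzk
Hunk 5: at line 2 remove [ucbzp,bxnfo] add [sep,vvyt,mdh] -> 15 lines: jkbo jac sep vvyt mdh bgc zgyl gxkye abdc cij dksrd lchs lbm xbrs vfvzk
Hunk 6: at line 6 remove [gxkye,abdc] add [uvgd,rmpy,ydaz] -> 16 lines: jkbo jac sep vvyt mdh bgc zgyl uvgd rmpy ydaz cij dksrd lchs lbm xbrs vfvzk
Hunk 7: at line 4 remove [bgc] add [zbz] -> 16 lines: jkbo jac sep vvyt mdh zbz zgyl uvgd rmpy ydaz cij dksrd lchs lbm xbrs vfvzk
Final line 4: vvyt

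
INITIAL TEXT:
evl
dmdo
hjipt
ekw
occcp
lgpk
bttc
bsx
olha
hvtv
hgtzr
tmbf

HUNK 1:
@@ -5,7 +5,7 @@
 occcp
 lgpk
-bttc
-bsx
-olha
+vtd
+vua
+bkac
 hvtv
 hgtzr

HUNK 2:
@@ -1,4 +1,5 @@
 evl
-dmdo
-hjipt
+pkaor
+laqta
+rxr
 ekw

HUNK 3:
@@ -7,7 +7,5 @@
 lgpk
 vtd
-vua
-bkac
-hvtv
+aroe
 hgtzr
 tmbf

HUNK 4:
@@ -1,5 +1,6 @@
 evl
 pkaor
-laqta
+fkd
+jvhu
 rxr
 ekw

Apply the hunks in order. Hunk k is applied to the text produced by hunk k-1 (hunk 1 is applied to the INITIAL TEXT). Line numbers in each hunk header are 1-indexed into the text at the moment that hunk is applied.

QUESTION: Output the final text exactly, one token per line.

Answer: evl
pkaor
fkd
jvhu
rxr
ekw
occcp
lgpk
vtd
aroe
hgtzr
tmbf

Derivation:
Hunk 1: at line 5 remove [bttc,bsx,olha] add [vtd,vua,bkac] -> 12 lines: evl dmdo hjipt ekw occcp lgpk vtd vua bkac hvtv hgtzr tmbf
Hunk 2: at line 1 remove [dmdo,hjipt] add [pkaor,laqta,rxr] -> 13 lines: evl pkaor laqta rxr ekw occcp lgpk vtd vua bkac hvtv hgtzr tmbf
Hunk 3: at line 7 remove [vua,bkac,hvtv] add [aroe] -> 11 lines: evl pkaor laqta rxr ekw occcp lgpk vtd aroe hgtzr tmbf
Hunk 4: at line 1 remove [laqta] add [fkd,jvhu] -> 12 lines: evl pkaor fkd jvhu rxr ekw occcp lgpk vtd aroe hgtzr tmbf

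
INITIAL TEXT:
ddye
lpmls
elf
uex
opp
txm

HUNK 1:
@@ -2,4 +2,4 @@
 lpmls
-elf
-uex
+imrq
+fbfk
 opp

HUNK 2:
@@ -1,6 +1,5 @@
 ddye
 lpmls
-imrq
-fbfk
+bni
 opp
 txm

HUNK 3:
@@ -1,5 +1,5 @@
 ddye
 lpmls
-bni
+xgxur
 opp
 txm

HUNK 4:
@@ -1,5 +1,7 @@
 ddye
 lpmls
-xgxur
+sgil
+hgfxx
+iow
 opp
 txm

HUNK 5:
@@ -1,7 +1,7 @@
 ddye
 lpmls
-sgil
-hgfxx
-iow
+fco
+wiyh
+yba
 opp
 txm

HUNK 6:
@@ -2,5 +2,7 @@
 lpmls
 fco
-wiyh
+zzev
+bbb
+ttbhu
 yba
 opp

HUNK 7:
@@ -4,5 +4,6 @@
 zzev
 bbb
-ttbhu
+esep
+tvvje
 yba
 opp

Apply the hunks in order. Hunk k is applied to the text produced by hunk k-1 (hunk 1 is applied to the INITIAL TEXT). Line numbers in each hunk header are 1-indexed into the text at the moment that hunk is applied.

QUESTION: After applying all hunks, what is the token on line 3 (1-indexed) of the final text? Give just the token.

Hunk 1: at line 2 remove [elf,uex] add [imrq,fbfk] -> 6 lines: ddye lpmls imrq fbfk opp txm
Hunk 2: at line 1 remove [imrq,fbfk] add [bni] -> 5 lines: ddye lpmls bni opp txm
Hunk 3: at line 1 remove [bni] add [xgxur] -> 5 lines: ddye lpmls xgxur opp txm
Hunk 4: at line 1 remove [xgxur] add [sgil,hgfxx,iow] -> 7 lines: ddye lpmls sgil hgfxx iow opp txm
Hunk 5: at line 1 remove [sgil,hgfxx,iow] add [fco,wiyh,yba] -> 7 lines: ddye lpmls fco wiyh yba opp txm
Hunk 6: at line 2 remove [wiyh] add [zzev,bbb,ttbhu] -> 9 lines: ddye lpmls fco zzev bbb ttbhu yba opp txm
Hunk 7: at line 4 remove [ttbhu] add [esep,tvvje] -> 10 lines: ddye lpmls fco zzev bbb esep tvvje yba opp txm
Final line 3: fco

Answer: fco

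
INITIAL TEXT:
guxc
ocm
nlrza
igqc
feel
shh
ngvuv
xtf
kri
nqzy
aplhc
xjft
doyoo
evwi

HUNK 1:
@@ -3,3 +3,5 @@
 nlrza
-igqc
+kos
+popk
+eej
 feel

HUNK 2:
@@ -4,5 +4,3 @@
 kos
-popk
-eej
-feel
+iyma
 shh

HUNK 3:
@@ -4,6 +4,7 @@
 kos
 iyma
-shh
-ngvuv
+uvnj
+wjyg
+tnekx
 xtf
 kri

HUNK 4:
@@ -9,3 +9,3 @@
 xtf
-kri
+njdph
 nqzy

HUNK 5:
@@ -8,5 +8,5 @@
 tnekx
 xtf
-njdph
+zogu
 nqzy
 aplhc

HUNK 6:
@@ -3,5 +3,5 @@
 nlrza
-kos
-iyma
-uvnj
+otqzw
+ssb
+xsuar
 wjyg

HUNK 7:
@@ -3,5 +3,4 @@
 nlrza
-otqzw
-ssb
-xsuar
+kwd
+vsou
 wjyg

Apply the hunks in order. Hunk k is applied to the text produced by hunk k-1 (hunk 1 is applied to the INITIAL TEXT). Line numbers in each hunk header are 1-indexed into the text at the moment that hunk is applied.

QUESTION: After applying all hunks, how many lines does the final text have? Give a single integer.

Hunk 1: at line 3 remove [igqc] add [kos,popk,eej] -> 16 lines: guxc ocm nlrza kos popk eej feel shh ngvuv xtf kri nqzy aplhc xjft doyoo evwi
Hunk 2: at line 4 remove [popk,eej,feel] add [iyma] -> 14 lines: guxc ocm nlrza kos iyma shh ngvuv xtf kri nqzy aplhc xjft doyoo evwi
Hunk 3: at line 4 remove [shh,ngvuv] add [uvnj,wjyg,tnekx] -> 15 lines: guxc ocm nlrza kos iyma uvnj wjyg tnekx xtf kri nqzy aplhc xjft doyoo evwi
Hunk 4: at line 9 remove [kri] add [njdph] -> 15 lines: guxc ocm nlrza kos iyma uvnj wjyg tnekx xtf njdph nqzy aplhc xjft doyoo evwi
Hunk 5: at line 8 remove [njdph] add [zogu] -> 15 lines: guxc ocm nlrza kos iyma uvnj wjyg tnekx xtf zogu nqzy aplhc xjft doyoo evwi
Hunk 6: at line 3 remove [kos,iyma,uvnj] add [otqzw,ssb,xsuar] -> 15 lines: guxc ocm nlrza otqzw ssb xsuar wjyg tnekx xtf zogu nqzy aplhc xjft doyoo evwi
Hunk 7: at line 3 remove [otqzw,ssb,xsuar] add [kwd,vsou] -> 14 lines: guxc ocm nlrza kwd vsou wjyg tnekx xtf zogu nqzy aplhc xjft doyoo evwi
Final line count: 14

Answer: 14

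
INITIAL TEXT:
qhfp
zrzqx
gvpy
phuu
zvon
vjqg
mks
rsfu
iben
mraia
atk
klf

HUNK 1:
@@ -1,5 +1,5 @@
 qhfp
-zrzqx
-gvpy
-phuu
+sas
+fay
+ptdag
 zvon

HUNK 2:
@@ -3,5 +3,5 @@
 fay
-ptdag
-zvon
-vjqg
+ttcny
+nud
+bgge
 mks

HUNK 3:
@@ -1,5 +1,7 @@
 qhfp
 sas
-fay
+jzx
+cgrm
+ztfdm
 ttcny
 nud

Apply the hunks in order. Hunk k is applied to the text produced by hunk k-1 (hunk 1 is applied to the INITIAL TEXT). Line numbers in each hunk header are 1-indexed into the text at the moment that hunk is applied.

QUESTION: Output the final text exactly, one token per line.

Answer: qhfp
sas
jzx
cgrm
ztfdm
ttcny
nud
bgge
mks
rsfu
iben
mraia
atk
klf

Derivation:
Hunk 1: at line 1 remove [zrzqx,gvpy,phuu] add [sas,fay,ptdag] -> 12 lines: qhfp sas fay ptdag zvon vjqg mks rsfu iben mraia atk klf
Hunk 2: at line 3 remove [ptdag,zvon,vjqg] add [ttcny,nud,bgge] -> 12 lines: qhfp sas fay ttcny nud bgge mks rsfu iben mraia atk klf
Hunk 3: at line 1 remove [fay] add [jzx,cgrm,ztfdm] -> 14 lines: qhfp sas jzx cgrm ztfdm ttcny nud bgge mks rsfu iben mraia atk klf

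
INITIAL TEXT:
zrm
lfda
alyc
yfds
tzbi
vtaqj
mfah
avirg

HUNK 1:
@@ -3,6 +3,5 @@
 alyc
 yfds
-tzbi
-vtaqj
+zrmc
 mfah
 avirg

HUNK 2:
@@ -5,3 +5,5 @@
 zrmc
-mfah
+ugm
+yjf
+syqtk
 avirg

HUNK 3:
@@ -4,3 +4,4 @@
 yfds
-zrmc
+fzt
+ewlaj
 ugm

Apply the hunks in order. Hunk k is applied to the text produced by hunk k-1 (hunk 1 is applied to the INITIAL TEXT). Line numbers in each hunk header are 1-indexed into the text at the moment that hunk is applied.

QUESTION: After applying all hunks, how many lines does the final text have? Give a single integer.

Answer: 10

Derivation:
Hunk 1: at line 3 remove [tzbi,vtaqj] add [zrmc] -> 7 lines: zrm lfda alyc yfds zrmc mfah avirg
Hunk 2: at line 5 remove [mfah] add [ugm,yjf,syqtk] -> 9 lines: zrm lfda alyc yfds zrmc ugm yjf syqtk avirg
Hunk 3: at line 4 remove [zrmc] add [fzt,ewlaj] -> 10 lines: zrm lfda alyc yfds fzt ewlaj ugm yjf syqtk avirg
Final line count: 10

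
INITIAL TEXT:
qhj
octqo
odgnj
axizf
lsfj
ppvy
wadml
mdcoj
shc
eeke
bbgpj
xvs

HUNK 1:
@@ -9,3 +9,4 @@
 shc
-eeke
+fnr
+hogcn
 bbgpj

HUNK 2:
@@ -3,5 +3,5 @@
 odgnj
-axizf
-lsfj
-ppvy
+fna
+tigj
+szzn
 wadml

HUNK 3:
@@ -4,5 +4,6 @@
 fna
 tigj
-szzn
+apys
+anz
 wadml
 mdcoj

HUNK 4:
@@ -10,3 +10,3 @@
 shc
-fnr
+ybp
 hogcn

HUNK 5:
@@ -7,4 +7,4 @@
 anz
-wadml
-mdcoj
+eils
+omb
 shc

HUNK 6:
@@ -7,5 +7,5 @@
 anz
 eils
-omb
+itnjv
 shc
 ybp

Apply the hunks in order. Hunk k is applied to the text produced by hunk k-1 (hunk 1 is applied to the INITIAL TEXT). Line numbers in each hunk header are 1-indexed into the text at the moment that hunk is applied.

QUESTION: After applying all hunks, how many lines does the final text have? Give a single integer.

Answer: 14

Derivation:
Hunk 1: at line 9 remove [eeke] add [fnr,hogcn] -> 13 lines: qhj octqo odgnj axizf lsfj ppvy wadml mdcoj shc fnr hogcn bbgpj xvs
Hunk 2: at line 3 remove [axizf,lsfj,ppvy] add [fna,tigj,szzn] -> 13 lines: qhj octqo odgnj fna tigj szzn wadml mdcoj shc fnr hogcn bbgpj xvs
Hunk 3: at line 4 remove [szzn] add [apys,anz] -> 14 lines: qhj octqo odgnj fna tigj apys anz wadml mdcoj shc fnr hogcn bbgpj xvs
Hunk 4: at line 10 remove [fnr] add [ybp] -> 14 lines: qhj octqo odgnj fna tigj apys anz wadml mdcoj shc ybp hogcn bbgpj xvs
Hunk 5: at line 7 remove [wadml,mdcoj] add [eils,omb] -> 14 lines: qhj octqo odgnj fna tigj apys anz eils omb shc ybp hogcn bbgpj xvs
Hunk 6: at line 7 remove [omb] add [itnjv] -> 14 lines: qhj octqo odgnj fna tigj apys anz eils itnjv shc ybp hogcn bbgpj xvs
Final line count: 14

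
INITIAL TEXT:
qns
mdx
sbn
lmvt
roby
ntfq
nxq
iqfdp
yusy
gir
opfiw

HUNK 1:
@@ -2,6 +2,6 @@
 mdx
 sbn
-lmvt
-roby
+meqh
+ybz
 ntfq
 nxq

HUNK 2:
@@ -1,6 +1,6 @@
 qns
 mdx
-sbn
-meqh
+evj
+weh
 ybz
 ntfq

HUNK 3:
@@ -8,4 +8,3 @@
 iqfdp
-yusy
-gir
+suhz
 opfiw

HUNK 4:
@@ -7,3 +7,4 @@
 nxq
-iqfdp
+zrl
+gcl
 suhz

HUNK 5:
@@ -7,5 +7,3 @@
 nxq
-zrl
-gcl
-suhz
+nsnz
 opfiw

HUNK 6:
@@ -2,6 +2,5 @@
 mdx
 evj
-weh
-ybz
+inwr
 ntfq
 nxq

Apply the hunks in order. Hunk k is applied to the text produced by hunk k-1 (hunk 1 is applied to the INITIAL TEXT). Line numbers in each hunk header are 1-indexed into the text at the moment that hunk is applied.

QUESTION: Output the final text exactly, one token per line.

Answer: qns
mdx
evj
inwr
ntfq
nxq
nsnz
opfiw

Derivation:
Hunk 1: at line 2 remove [lmvt,roby] add [meqh,ybz] -> 11 lines: qns mdx sbn meqh ybz ntfq nxq iqfdp yusy gir opfiw
Hunk 2: at line 1 remove [sbn,meqh] add [evj,weh] -> 11 lines: qns mdx evj weh ybz ntfq nxq iqfdp yusy gir opfiw
Hunk 3: at line 8 remove [yusy,gir] add [suhz] -> 10 lines: qns mdx evj weh ybz ntfq nxq iqfdp suhz opfiw
Hunk 4: at line 7 remove [iqfdp] add [zrl,gcl] -> 11 lines: qns mdx evj weh ybz ntfq nxq zrl gcl suhz opfiw
Hunk 5: at line 7 remove [zrl,gcl,suhz] add [nsnz] -> 9 lines: qns mdx evj weh ybz ntfq nxq nsnz opfiw
Hunk 6: at line 2 remove [weh,ybz] add [inwr] -> 8 lines: qns mdx evj inwr ntfq nxq nsnz opfiw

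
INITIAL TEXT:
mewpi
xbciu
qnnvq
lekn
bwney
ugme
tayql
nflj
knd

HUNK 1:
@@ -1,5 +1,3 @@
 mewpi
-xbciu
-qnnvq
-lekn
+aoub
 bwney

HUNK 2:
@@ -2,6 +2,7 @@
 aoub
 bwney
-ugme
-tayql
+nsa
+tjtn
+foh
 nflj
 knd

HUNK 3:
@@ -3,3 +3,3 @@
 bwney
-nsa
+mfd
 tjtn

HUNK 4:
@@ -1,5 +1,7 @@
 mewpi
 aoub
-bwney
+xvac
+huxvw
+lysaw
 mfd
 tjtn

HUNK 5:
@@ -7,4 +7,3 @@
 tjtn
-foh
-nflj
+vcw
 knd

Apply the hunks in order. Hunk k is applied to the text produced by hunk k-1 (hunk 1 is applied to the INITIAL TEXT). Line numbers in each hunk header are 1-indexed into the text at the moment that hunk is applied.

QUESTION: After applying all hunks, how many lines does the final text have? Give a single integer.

Answer: 9

Derivation:
Hunk 1: at line 1 remove [xbciu,qnnvq,lekn] add [aoub] -> 7 lines: mewpi aoub bwney ugme tayql nflj knd
Hunk 2: at line 2 remove [ugme,tayql] add [nsa,tjtn,foh] -> 8 lines: mewpi aoub bwney nsa tjtn foh nflj knd
Hunk 3: at line 3 remove [nsa] add [mfd] -> 8 lines: mewpi aoub bwney mfd tjtn foh nflj knd
Hunk 4: at line 1 remove [bwney] add [xvac,huxvw,lysaw] -> 10 lines: mewpi aoub xvac huxvw lysaw mfd tjtn foh nflj knd
Hunk 5: at line 7 remove [foh,nflj] add [vcw] -> 9 lines: mewpi aoub xvac huxvw lysaw mfd tjtn vcw knd
Final line count: 9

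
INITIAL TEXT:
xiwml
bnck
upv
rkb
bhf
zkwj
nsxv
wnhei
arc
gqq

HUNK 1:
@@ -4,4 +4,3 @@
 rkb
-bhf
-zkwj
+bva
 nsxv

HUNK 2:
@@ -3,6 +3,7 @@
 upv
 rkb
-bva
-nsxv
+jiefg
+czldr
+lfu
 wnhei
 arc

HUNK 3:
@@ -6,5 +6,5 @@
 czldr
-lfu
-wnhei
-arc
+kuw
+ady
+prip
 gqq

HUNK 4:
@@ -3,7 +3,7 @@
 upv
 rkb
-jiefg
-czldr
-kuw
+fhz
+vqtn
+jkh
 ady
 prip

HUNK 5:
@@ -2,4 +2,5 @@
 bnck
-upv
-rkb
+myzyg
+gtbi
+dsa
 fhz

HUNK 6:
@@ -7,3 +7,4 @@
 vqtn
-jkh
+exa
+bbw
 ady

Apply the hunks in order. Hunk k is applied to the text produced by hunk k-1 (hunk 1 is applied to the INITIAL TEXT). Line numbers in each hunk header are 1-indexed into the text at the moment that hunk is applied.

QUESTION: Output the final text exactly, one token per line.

Answer: xiwml
bnck
myzyg
gtbi
dsa
fhz
vqtn
exa
bbw
ady
prip
gqq

Derivation:
Hunk 1: at line 4 remove [bhf,zkwj] add [bva] -> 9 lines: xiwml bnck upv rkb bva nsxv wnhei arc gqq
Hunk 2: at line 3 remove [bva,nsxv] add [jiefg,czldr,lfu] -> 10 lines: xiwml bnck upv rkb jiefg czldr lfu wnhei arc gqq
Hunk 3: at line 6 remove [lfu,wnhei,arc] add [kuw,ady,prip] -> 10 lines: xiwml bnck upv rkb jiefg czldr kuw ady prip gqq
Hunk 4: at line 3 remove [jiefg,czldr,kuw] add [fhz,vqtn,jkh] -> 10 lines: xiwml bnck upv rkb fhz vqtn jkh ady prip gqq
Hunk 5: at line 2 remove [upv,rkb] add [myzyg,gtbi,dsa] -> 11 lines: xiwml bnck myzyg gtbi dsa fhz vqtn jkh ady prip gqq
Hunk 6: at line 7 remove [jkh] add [exa,bbw] -> 12 lines: xiwml bnck myzyg gtbi dsa fhz vqtn exa bbw ady prip gqq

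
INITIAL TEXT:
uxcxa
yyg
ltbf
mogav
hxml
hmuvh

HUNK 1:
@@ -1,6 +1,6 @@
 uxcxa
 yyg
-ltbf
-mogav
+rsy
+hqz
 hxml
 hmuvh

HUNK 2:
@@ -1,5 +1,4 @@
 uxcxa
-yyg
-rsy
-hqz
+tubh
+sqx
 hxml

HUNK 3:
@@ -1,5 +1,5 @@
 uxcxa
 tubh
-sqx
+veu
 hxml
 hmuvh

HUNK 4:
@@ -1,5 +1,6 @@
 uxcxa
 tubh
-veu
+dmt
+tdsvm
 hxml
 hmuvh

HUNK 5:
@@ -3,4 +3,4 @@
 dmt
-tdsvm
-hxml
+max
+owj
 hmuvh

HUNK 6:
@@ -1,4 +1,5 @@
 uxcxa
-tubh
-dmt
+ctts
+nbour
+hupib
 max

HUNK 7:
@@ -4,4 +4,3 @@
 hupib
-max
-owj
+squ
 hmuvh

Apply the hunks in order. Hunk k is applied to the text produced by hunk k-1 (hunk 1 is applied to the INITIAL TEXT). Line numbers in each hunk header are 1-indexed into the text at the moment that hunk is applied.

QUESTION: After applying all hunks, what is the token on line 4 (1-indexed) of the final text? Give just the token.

Hunk 1: at line 1 remove [ltbf,mogav] add [rsy,hqz] -> 6 lines: uxcxa yyg rsy hqz hxml hmuvh
Hunk 2: at line 1 remove [yyg,rsy,hqz] add [tubh,sqx] -> 5 lines: uxcxa tubh sqx hxml hmuvh
Hunk 3: at line 1 remove [sqx] add [veu] -> 5 lines: uxcxa tubh veu hxml hmuvh
Hunk 4: at line 1 remove [veu] add [dmt,tdsvm] -> 6 lines: uxcxa tubh dmt tdsvm hxml hmuvh
Hunk 5: at line 3 remove [tdsvm,hxml] add [max,owj] -> 6 lines: uxcxa tubh dmt max owj hmuvh
Hunk 6: at line 1 remove [tubh,dmt] add [ctts,nbour,hupib] -> 7 lines: uxcxa ctts nbour hupib max owj hmuvh
Hunk 7: at line 4 remove [max,owj] add [squ] -> 6 lines: uxcxa ctts nbour hupib squ hmuvh
Final line 4: hupib

Answer: hupib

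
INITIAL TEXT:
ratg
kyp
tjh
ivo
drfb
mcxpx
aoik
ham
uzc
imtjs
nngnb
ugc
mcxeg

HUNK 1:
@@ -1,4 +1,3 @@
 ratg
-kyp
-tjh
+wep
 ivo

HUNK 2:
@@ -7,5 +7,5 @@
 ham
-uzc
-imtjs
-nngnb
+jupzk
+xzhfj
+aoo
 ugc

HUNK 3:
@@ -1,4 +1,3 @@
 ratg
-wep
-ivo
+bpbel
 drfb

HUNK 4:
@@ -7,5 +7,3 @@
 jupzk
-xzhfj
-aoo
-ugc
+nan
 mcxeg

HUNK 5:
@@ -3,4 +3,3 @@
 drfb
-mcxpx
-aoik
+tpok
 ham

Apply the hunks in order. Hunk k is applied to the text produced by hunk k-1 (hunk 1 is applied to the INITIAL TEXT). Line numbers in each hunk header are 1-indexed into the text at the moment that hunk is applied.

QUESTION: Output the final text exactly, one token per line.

Answer: ratg
bpbel
drfb
tpok
ham
jupzk
nan
mcxeg

Derivation:
Hunk 1: at line 1 remove [kyp,tjh] add [wep] -> 12 lines: ratg wep ivo drfb mcxpx aoik ham uzc imtjs nngnb ugc mcxeg
Hunk 2: at line 7 remove [uzc,imtjs,nngnb] add [jupzk,xzhfj,aoo] -> 12 lines: ratg wep ivo drfb mcxpx aoik ham jupzk xzhfj aoo ugc mcxeg
Hunk 3: at line 1 remove [wep,ivo] add [bpbel] -> 11 lines: ratg bpbel drfb mcxpx aoik ham jupzk xzhfj aoo ugc mcxeg
Hunk 4: at line 7 remove [xzhfj,aoo,ugc] add [nan] -> 9 lines: ratg bpbel drfb mcxpx aoik ham jupzk nan mcxeg
Hunk 5: at line 3 remove [mcxpx,aoik] add [tpok] -> 8 lines: ratg bpbel drfb tpok ham jupzk nan mcxeg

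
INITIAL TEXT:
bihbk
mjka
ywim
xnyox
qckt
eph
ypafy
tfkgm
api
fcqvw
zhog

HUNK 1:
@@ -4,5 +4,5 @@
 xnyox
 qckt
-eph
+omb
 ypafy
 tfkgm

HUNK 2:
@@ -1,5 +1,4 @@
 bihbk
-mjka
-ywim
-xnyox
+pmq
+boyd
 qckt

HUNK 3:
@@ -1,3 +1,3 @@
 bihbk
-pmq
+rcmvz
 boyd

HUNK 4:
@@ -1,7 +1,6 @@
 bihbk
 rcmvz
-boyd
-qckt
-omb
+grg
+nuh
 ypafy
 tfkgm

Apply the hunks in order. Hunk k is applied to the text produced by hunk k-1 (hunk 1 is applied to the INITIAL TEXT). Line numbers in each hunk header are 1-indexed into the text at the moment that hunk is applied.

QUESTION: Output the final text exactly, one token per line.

Answer: bihbk
rcmvz
grg
nuh
ypafy
tfkgm
api
fcqvw
zhog

Derivation:
Hunk 1: at line 4 remove [eph] add [omb] -> 11 lines: bihbk mjka ywim xnyox qckt omb ypafy tfkgm api fcqvw zhog
Hunk 2: at line 1 remove [mjka,ywim,xnyox] add [pmq,boyd] -> 10 lines: bihbk pmq boyd qckt omb ypafy tfkgm api fcqvw zhog
Hunk 3: at line 1 remove [pmq] add [rcmvz] -> 10 lines: bihbk rcmvz boyd qckt omb ypafy tfkgm api fcqvw zhog
Hunk 4: at line 1 remove [boyd,qckt,omb] add [grg,nuh] -> 9 lines: bihbk rcmvz grg nuh ypafy tfkgm api fcqvw zhog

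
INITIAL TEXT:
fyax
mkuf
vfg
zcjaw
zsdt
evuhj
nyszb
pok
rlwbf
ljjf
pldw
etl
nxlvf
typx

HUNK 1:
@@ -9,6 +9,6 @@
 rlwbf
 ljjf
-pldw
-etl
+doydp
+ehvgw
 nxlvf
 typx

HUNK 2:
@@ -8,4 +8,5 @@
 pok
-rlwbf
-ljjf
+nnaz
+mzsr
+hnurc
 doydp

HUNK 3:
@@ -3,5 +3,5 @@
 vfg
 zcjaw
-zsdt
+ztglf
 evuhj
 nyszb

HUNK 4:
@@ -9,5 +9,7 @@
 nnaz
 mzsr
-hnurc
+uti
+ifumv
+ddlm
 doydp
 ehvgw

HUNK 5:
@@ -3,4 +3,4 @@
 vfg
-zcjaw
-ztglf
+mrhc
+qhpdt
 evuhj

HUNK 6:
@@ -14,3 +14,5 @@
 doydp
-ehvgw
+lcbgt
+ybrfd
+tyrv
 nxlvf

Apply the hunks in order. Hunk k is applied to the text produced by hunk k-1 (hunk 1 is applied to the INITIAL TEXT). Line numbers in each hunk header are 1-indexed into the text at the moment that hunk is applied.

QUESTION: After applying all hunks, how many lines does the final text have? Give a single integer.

Hunk 1: at line 9 remove [pldw,etl] add [doydp,ehvgw] -> 14 lines: fyax mkuf vfg zcjaw zsdt evuhj nyszb pok rlwbf ljjf doydp ehvgw nxlvf typx
Hunk 2: at line 8 remove [rlwbf,ljjf] add [nnaz,mzsr,hnurc] -> 15 lines: fyax mkuf vfg zcjaw zsdt evuhj nyszb pok nnaz mzsr hnurc doydp ehvgw nxlvf typx
Hunk 3: at line 3 remove [zsdt] add [ztglf] -> 15 lines: fyax mkuf vfg zcjaw ztglf evuhj nyszb pok nnaz mzsr hnurc doydp ehvgw nxlvf typx
Hunk 4: at line 9 remove [hnurc] add [uti,ifumv,ddlm] -> 17 lines: fyax mkuf vfg zcjaw ztglf evuhj nyszb pok nnaz mzsr uti ifumv ddlm doydp ehvgw nxlvf typx
Hunk 5: at line 3 remove [zcjaw,ztglf] add [mrhc,qhpdt] -> 17 lines: fyax mkuf vfg mrhc qhpdt evuhj nyszb pok nnaz mzsr uti ifumv ddlm doydp ehvgw nxlvf typx
Hunk 6: at line 14 remove [ehvgw] add [lcbgt,ybrfd,tyrv] -> 19 lines: fyax mkuf vfg mrhc qhpdt evuhj nyszb pok nnaz mzsr uti ifumv ddlm doydp lcbgt ybrfd tyrv nxlvf typx
Final line count: 19

Answer: 19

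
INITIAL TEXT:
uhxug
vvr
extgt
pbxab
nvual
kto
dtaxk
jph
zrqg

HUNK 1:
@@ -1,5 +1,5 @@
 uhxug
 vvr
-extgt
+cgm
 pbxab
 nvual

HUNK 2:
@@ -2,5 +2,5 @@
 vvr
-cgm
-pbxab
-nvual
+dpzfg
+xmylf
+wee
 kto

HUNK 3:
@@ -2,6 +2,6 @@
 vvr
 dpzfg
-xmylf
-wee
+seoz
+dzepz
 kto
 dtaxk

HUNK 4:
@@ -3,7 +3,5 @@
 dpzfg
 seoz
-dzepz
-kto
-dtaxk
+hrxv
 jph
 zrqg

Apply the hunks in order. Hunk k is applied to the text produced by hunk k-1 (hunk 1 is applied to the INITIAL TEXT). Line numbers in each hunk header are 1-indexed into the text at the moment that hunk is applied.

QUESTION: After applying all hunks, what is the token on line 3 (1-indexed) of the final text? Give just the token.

Hunk 1: at line 1 remove [extgt] add [cgm] -> 9 lines: uhxug vvr cgm pbxab nvual kto dtaxk jph zrqg
Hunk 2: at line 2 remove [cgm,pbxab,nvual] add [dpzfg,xmylf,wee] -> 9 lines: uhxug vvr dpzfg xmylf wee kto dtaxk jph zrqg
Hunk 3: at line 2 remove [xmylf,wee] add [seoz,dzepz] -> 9 lines: uhxug vvr dpzfg seoz dzepz kto dtaxk jph zrqg
Hunk 4: at line 3 remove [dzepz,kto,dtaxk] add [hrxv] -> 7 lines: uhxug vvr dpzfg seoz hrxv jph zrqg
Final line 3: dpzfg

Answer: dpzfg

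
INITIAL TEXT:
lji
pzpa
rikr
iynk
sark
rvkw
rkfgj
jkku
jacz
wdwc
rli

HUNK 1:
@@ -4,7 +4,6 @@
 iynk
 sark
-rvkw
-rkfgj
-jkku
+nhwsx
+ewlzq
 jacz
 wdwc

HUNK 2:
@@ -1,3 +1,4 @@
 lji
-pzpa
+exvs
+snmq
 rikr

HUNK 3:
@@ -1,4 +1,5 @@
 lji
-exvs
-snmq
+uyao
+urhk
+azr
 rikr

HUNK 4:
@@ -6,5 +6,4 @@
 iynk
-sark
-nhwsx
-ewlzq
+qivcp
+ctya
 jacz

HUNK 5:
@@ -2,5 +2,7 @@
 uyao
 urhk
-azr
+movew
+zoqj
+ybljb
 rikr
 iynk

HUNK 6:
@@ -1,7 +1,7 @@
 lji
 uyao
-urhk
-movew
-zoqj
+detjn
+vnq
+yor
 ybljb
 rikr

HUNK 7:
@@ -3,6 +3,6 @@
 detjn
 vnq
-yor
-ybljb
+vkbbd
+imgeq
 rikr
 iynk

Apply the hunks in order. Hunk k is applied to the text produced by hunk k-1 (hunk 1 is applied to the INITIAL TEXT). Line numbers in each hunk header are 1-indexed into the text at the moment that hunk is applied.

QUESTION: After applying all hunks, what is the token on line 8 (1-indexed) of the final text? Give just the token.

Answer: iynk

Derivation:
Hunk 1: at line 4 remove [rvkw,rkfgj,jkku] add [nhwsx,ewlzq] -> 10 lines: lji pzpa rikr iynk sark nhwsx ewlzq jacz wdwc rli
Hunk 2: at line 1 remove [pzpa] add [exvs,snmq] -> 11 lines: lji exvs snmq rikr iynk sark nhwsx ewlzq jacz wdwc rli
Hunk 3: at line 1 remove [exvs,snmq] add [uyao,urhk,azr] -> 12 lines: lji uyao urhk azr rikr iynk sark nhwsx ewlzq jacz wdwc rli
Hunk 4: at line 6 remove [sark,nhwsx,ewlzq] add [qivcp,ctya] -> 11 lines: lji uyao urhk azr rikr iynk qivcp ctya jacz wdwc rli
Hunk 5: at line 2 remove [azr] add [movew,zoqj,ybljb] -> 13 lines: lji uyao urhk movew zoqj ybljb rikr iynk qivcp ctya jacz wdwc rli
Hunk 6: at line 1 remove [urhk,movew,zoqj] add [detjn,vnq,yor] -> 13 lines: lji uyao detjn vnq yor ybljb rikr iynk qivcp ctya jacz wdwc rli
Hunk 7: at line 3 remove [yor,ybljb] add [vkbbd,imgeq] -> 13 lines: lji uyao detjn vnq vkbbd imgeq rikr iynk qivcp ctya jacz wdwc rli
Final line 8: iynk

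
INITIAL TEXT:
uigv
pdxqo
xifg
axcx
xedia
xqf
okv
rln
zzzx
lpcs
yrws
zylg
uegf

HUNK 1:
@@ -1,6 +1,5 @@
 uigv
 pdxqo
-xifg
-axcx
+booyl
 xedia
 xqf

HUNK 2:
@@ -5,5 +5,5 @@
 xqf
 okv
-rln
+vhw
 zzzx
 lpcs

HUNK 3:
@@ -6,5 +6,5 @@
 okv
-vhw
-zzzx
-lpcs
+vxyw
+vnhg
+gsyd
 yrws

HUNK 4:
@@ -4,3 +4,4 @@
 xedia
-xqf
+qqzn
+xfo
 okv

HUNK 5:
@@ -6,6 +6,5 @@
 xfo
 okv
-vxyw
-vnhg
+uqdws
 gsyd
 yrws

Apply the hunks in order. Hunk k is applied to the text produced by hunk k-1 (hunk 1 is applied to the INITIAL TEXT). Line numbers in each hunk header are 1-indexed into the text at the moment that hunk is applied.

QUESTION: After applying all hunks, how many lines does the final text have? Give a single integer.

Answer: 12

Derivation:
Hunk 1: at line 1 remove [xifg,axcx] add [booyl] -> 12 lines: uigv pdxqo booyl xedia xqf okv rln zzzx lpcs yrws zylg uegf
Hunk 2: at line 5 remove [rln] add [vhw] -> 12 lines: uigv pdxqo booyl xedia xqf okv vhw zzzx lpcs yrws zylg uegf
Hunk 3: at line 6 remove [vhw,zzzx,lpcs] add [vxyw,vnhg,gsyd] -> 12 lines: uigv pdxqo booyl xedia xqf okv vxyw vnhg gsyd yrws zylg uegf
Hunk 4: at line 4 remove [xqf] add [qqzn,xfo] -> 13 lines: uigv pdxqo booyl xedia qqzn xfo okv vxyw vnhg gsyd yrws zylg uegf
Hunk 5: at line 6 remove [vxyw,vnhg] add [uqdws] -> 12 lines: uigv pdxqo booyl xedia qqzn xfo okv uqdws gsyd yrws zylg uegf
Final line count: 12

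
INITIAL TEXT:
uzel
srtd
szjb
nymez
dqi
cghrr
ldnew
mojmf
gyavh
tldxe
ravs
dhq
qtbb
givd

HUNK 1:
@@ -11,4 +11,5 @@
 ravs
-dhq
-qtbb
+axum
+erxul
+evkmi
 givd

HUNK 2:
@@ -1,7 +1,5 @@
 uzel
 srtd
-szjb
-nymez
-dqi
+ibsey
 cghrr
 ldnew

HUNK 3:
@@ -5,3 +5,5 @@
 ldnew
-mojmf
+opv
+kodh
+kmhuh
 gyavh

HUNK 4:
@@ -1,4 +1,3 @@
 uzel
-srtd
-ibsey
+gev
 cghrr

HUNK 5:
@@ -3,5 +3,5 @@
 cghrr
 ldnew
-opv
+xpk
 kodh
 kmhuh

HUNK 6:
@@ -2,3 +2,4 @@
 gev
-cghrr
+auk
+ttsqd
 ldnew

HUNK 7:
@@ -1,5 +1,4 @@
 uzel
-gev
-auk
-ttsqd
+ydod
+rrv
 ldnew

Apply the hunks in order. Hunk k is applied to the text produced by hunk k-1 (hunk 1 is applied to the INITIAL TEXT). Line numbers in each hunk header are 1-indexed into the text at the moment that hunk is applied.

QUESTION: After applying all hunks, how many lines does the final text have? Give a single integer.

Hunk 1: at line 11 remove [dhq,qtbb] add [axum,erxul,evkmi] -> 15 lines: uzel srtd szjb nymez dqi cghrr ldnew mojmf gyavh tldxe ravs axum erxul evkmi givd
Hunk 2: at line 1 remove [szjb,nymez,dqi] add [ibsey] -> 13 lines: uzel srtd ibsey cghrr ldnew mojmf gyavh tldxe ravs axum erxul evkmi givd
Hunk 3: at line 5 remove [mojmf] add [opv,kodh,kmhuh] -> 15 lines: uzel srtd ibsey cghrr ldnew opv kodh kmhuh gyavh tldxe ravs axum erxul evkmi givd
Hunk 4: at line 1 remove [srtd,ibsey] add [gev] -> 14 lines: uzel gev cghrr ldnew opv kodh kmhuh gyavh tldxe ravs axum erxul evkmi givd
Hunk 5: at line 3 remove [opv] add [xpk] -> 14 lines: uzel gev cghrr ldnew xpk kodh kmhuh gyavh tldxe ravs axum erxul evkmi givd
Hunk 6: at line 2 remove [cghrr] add [auk,ttsqd] -> 15 lines: uzel gev auk ttsqd ldnew xpk kodh kmhuh gyavh tldxe ravs axum erxul evkmi givd
Hunk 7: at line 1 remove [gev,auk,ttsqd] add [ydod,rrv] -> 14 lines: uzel ydod rrv ldnew xpk kodh kmhuh gyavh tldxe ravs axum erxul evkmi givd
Final line count: 14

Answer: 14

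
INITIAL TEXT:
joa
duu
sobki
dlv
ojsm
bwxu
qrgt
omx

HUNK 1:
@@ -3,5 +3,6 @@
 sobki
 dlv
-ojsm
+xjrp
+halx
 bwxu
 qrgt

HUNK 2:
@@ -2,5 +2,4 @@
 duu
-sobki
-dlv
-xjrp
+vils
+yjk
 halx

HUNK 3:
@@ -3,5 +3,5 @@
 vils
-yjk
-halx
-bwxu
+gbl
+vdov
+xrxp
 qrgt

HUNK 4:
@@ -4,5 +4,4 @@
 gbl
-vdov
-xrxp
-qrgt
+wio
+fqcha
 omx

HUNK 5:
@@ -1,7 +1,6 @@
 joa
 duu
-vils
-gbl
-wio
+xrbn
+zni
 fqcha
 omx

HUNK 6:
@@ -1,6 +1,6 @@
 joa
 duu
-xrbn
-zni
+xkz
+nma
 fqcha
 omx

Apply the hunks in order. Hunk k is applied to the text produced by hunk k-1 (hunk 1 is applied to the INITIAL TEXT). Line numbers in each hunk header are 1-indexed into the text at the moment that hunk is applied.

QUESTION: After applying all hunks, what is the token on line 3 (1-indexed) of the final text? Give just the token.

Hunk 1: at line 3 remove [ojsm] add [xjrp,halx] -> 9 lines: joa duu sobki dlv xjrp halx bwxu qrgt omx
Hunk 2: at line 2 remove [sobki,dlv,xjrp] add [vils,yjk] -> 8 lines: joa duu vils yjk halx bwxu qrgt omx
Hunk 3: at line 3 remove [yjk,halx,bwxu] add [gbl,vdov,xrxp] -> 8 lines: joa duu vils gbl vdov xrxp qrgt omx
Hunk 4: at line 4 remove [vdov,xrxp,qrgt] add [wio,fqcha] -> 7 lines: joa duu vils gbl wio fqcha omx
Hunk 5: at line 1 remove [vils,gbl,wio] add [xrbn,zni] -> 6 lines: joa duu xrbn zni fqcha omx
Hunk 6: at line 1 remove [xrbn,zni] add [xkz,nma] -> 6 lines: joa duu xkz nma fqcha omx
Final line 3: xkz

Answer: xkz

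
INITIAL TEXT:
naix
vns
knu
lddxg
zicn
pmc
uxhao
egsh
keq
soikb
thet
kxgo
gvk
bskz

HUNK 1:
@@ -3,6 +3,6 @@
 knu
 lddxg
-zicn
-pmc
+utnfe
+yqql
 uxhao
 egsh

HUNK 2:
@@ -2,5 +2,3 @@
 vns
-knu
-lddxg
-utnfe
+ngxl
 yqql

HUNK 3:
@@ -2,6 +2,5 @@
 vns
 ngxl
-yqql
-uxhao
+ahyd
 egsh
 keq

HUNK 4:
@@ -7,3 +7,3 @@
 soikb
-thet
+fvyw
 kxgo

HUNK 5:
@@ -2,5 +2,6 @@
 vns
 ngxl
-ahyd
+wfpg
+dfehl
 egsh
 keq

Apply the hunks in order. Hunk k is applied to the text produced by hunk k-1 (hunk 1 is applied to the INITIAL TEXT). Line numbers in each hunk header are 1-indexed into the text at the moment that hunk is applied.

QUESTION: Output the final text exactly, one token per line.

Hunk 1: at line 3 remove [zicn,pmc] add [utnfe,yqql] -> 14 lines: naix vns knu lddxg utnfe yqql uxhao egsh keq soikb thet kxgo gvk bskz
Hunk 2: at line 2 remove [knu,lddxg,utnfe] add [ngxl] -> 12 lines: naix vns ngxl yqql uxhao egsh keq soikb thet kxgo gvk bskz
Hunk 3: at line 2 remove [yqql,uxhao] add [ahyd] -> 11 lines: naix vns ngxl ahyd egsh keq soikb thet kxgo gvk bskz
Hunk 4: at line 7 remove [thet] add [fvyw] -> 11 lines: naix vns ngxl ahyd egsh keq soikb fvyw kxgo gvk bskz
Hunk 5: at line 2 remove [ahyd] add [wfpg,dfehl] -> 12 lines: naix vns ngxl wfpg dfehl egsh keq soikb fvyw kxgo gvk bskz

Answer: naix
vns
ngxl
wfpg
dfehl
egsh
keq
soikb
fvyw
kxgo
gvk
bskz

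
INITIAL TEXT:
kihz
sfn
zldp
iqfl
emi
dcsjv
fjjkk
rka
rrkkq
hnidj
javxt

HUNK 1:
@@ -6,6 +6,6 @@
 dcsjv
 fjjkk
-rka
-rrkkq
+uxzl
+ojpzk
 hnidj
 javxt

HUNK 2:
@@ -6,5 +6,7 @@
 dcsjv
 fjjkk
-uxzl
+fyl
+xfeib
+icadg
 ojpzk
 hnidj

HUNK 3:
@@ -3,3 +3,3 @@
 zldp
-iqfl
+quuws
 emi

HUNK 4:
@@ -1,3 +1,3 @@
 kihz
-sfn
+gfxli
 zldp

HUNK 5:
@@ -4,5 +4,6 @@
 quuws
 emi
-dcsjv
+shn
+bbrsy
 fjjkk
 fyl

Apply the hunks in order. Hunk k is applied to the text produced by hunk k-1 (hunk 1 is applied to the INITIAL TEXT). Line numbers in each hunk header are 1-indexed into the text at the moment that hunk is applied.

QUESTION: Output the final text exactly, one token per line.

Hunk 1: at line 6 remove [rka,rrkkq] add [uxzl,ojpzk] -> 11 lines: kihz sfn zldp iqfl emi dcsjv fjjkk uxzl ojpzk hnidj javxt
Hunk 2: at line 6 remove [uxzl] add [fyl,xfeib,icadg] -> 13 lines: kihz sfn zldp iqfl emi dcsjv fjjkk fyl xfeib icadg ojpzk hnidj javxt
Hunk 3: at line 3 remove [iqfl] add [quuws] -> 13 lines: kihz sfn zldp quuws emi dcsjv fjjkk fyl xfeib icadg ojpzk hnidj javxt
Hunk 4: at line 1 remove [sfn] add [gfxli] -> 13 lines: kihz gfxli zldp quuws emi dcsjv fjjkk fyl xfeib icadg ojpzk hnidj javxt
Hunk 5: at line 4 remove [dcsjv] add [shn,bbrsy] -> 14 lines: kihz gfxli zldp quuws emi shn bbrsy fjjkk fyl xfeib icadg ojpzk hnidj javxt

Answer: kihz
gfxli
zldp
quuws
emi
shn
bbrsy
fjjkk
fyl
xfeib
icadg
ojpzk
hnidj
javxt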